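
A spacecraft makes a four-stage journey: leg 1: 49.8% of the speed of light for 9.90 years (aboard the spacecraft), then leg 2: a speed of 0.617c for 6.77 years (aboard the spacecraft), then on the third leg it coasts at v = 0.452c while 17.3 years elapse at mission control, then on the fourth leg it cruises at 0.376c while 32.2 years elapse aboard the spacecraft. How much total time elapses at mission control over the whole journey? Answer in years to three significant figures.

Δt = 72.1 years

Leg 1: β = 0.498; γ = 1/√(1 − 0.498²) = 1/√0.7520 = 1.153; Δt_1 = 1.153 × 9.90 = 11.42 years.
Leg 2: γ = 1/√(1 − 0.617²) = 1/√0.6193 = 1.271; Δt_2 = 1.271 × 6.77 = 8.603 years.
Leg 3: 17.3 years is already measured at mission control.
Leg 4: γ = 1/√(1 − 0.376²) = 1/√0.8586 = 1.079; Δt_4 = 1.079 × 32.2 = 34.75 years.
Total: 11.42 + 8.603 + 17.30 + 34.75 years.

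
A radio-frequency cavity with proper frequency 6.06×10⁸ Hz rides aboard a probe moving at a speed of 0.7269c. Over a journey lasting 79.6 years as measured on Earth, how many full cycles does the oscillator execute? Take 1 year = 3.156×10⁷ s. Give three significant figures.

N = 1.05×10¹⁸

γ = 1/√(1 − 0.7269²) = 1/√0.4716 = 1.456
The oscillator's own cycle count is N = f × τ where τ is the proper time aboard the probe. τ = Δt/γ = 79.6/1.456 = 54.66 years = 1.725×10⁹ s.
N = 6.06×10⁸ × 1.725×10⁹ = 1.045×10¹⁸.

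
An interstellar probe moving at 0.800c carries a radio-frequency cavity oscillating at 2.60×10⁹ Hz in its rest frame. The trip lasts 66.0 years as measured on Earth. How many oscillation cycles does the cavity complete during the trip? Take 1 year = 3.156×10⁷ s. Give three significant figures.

γ = 1/√(1 − 0.800²) = 5/3 ≈ 1.667
The oscillator's own cycle count is N = f × τ where τ is the proper time aboard the probe. τ = Δt/γ = 66.0/1.667 = 39.60 years = 1.250×10⁹ s.
N = 2.60×10⁹ × 1.250×10⁹ = 3.249×10¹⁸.

N = 3.25×10¹⁸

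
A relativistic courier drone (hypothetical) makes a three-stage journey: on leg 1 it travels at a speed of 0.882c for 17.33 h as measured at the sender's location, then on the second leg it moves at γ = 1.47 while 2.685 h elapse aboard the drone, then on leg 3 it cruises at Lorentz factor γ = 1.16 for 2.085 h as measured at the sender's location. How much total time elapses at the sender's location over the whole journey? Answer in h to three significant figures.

Δt = 23.4 h

Leg 1: 17.33 h is already measured at the sender's location.
Leg 2: γ = 1.47; Δt_2 = 1.470 × 2.685 = 3.947 h.
Leg 3: 2.085 h is already measured at the sender's location.
Total: 17.33 + 3.947 + 2.085 h.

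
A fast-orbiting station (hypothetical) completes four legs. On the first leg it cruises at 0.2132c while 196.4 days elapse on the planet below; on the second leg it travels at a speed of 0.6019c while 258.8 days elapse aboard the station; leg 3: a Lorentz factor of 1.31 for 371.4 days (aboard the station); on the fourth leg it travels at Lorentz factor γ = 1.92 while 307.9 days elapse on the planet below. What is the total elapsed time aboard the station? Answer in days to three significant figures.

τ = 982 days

Leg 1: γ = 1/√(1 − 0.2132²) = 1/√0.9545 = 1.024; τ_1 = 196.4/1.024 = 191.9 days.
Leg 2: 258.8 days is already measured aboard the station.
Leg 3: 371.4 days is already measured aboard the station.
Leg 4: γ = 1.92; τ_4 = 307.9/1.920 = 160.4 days.
Total: 191.9 + 258.8 + 371.4 + 160.4 days.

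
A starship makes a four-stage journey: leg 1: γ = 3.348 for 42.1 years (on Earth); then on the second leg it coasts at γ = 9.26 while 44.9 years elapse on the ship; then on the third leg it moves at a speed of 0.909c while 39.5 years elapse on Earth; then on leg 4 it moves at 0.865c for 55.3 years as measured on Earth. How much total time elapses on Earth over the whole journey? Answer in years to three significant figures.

Δt = 553 years

Leg 1: 42.1 years is already measured on Earth.
Leg 2: γ = 9.26; Δt_2 = 9.260 × 44.9 = 415.8 years.
Leg 3: 39.5 years is already measured on Earth.
Leg 4: 55.3 years is already measured on Earth.
Total: 42.10 + 415.8 + 39.50 + 55.30 years.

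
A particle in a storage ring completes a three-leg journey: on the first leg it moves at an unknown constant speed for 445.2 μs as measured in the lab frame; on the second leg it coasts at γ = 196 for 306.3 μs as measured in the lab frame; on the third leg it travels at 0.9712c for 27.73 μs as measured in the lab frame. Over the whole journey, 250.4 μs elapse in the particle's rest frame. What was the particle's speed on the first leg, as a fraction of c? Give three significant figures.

β = 0.839

Leg 1: speed unknown; τ_1 = 445.2/γ_1.
Leg 2: γ = 196; τ_2 = 306.3/196.0 = 1.563 μs.
Leg 3: γ = 1/√(1 − 0.9712²) = 1/√0.05677 = 4.197; τ_3 = 27.73/4.197 = 6.607 μs.
Total proper time: τ_1 + 1.563 + 6.607 = 250.4, so τ_1 = 250.4 − 8.170 = 242.2 μs.
γ_1 = 445.2/242.2 = 1.838; β = √(1 − 1/γ²) = √0.7040.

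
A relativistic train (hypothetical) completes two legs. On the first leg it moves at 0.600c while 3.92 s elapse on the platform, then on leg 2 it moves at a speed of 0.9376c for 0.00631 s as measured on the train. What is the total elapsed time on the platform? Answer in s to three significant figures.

Δt = 3.94 s

Leg 1: 3.92 s is already measured on the platform.
Leg 2: γ = 1/√(1 − 0.9376²) = 1/√0.1209 = 2.876; Δt_2 = 2.876 × 0.00631 = 0.01815 s.
Total: 3.920 + 0.01815 s.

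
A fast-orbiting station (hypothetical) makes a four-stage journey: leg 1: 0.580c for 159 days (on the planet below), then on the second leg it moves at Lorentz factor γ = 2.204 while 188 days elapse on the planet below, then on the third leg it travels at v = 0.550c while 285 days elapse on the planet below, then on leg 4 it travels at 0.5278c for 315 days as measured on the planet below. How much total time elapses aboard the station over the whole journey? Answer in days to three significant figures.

τ = 720 days

Leg 1: γ = 1/√(1 − 0.580²) = 1/√0.6636 = 1.228; τ_1 = 159/1.228 = 129.5 days.
Leg 2: γ = 2.204; τ_2 = 188/2.204 = 85.30 days.
Leg 3: γ = 1/√(1 − 0.550²) = 1/√0.6975 = 1.197; τ_3 = 285/1.197 = 238.0 days.
Leg 4: γ = 1/√(1 − 0.5278²) = 1/√0.7214 = 1.177; τ_4 = 315/1.177 = 267.6 days.
Total: 129.5 + 85.30 + 238.0 + 267.6 days.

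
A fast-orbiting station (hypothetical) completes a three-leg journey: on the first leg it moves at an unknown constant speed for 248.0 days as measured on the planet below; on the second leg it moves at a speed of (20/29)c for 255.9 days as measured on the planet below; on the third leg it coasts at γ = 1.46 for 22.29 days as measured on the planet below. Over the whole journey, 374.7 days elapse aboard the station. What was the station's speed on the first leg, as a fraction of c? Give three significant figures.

Leg 1: speed unknown; τ_1 = 248.0/γ_1.
Leg 2: γ = 1/√(1 − (20/29)²) = 29/21 ≈ 1.381; τ_2 = 255.9/1.381 = 185.3 days.
Leg 3: γ = 1.46; τ_3 = 22.29/1.460 = 15.27 days.
Total proper time: τ_1 + 185.3 + 15.27 = 374.7, so τ_1 = 374.7 − 200.6 = 174.1 days.
γ_1 = 248.0/174.1 = 1.424; β = √(1 − 1/γ²) = √0.5070.

β = 0.712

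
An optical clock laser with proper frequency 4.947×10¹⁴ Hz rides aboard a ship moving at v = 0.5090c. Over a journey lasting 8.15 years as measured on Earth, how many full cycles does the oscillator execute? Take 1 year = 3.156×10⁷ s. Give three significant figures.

γ = 1/√(1 − 0.5090²) = 1/√0.7409 = 1.162
The oscillator's own cycle count is N = f × τ where τ is the proper time on the ship. τ = Δt/γ = 8.15/1.162 = 7.015 years = 2.214×10⁸ s.
N = 4.947×10¹⁴ × 2.214×10⁸ = 1.095×10²³.

N = 1.10×10²³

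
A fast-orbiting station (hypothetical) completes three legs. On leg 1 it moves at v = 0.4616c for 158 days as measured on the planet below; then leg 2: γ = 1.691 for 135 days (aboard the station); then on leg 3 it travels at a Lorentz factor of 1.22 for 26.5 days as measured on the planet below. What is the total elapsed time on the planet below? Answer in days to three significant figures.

Leg 1: 158 days is already measured on the planet below.
Leg 2: γ = 1.691; Δt_2 = 1.691 × 135 = 228.3 days.
Leg 3: 26.5 days is already measured on the planet below.
Total: 158.0 + 228.3 + 26.50 days.

Δt = 413 days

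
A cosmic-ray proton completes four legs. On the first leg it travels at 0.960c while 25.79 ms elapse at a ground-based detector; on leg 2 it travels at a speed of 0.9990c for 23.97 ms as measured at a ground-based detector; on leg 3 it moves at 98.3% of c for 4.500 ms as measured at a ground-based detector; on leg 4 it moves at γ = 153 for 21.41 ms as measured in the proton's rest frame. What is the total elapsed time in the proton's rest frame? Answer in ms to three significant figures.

Leg 1: γ = 1/√(1 − 0.960²) = 25/7 ≈ 3.571; τ_1 = 25.79/3.571 = 7.221 ms.
Leg 2: γ = 1/√(1 − 0.9990²) = 1/√0.001999 = 22.37; τ_2 = 23.97/22.37 = 1.072 ms.
Leg 3: β = 0.983; γ = 1/√(1 − 0.983²) = 1/√0.03371 = 5.446; τ_3 = 4.500/5.446 = 0.8262 ms.
Leg 4: 21.41 ms is already measured in the proton's rest frame.
Total: 7.221 + 1.072 + 0.8262 + 21.41 ms.

τ = 30.5 ms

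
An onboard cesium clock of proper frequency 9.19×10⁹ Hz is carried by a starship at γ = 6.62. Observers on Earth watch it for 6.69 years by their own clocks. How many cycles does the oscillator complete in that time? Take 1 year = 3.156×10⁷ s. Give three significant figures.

γ = 6.62
During 6.69 years of lab time, the oscillator's proper time advances by τ = Δt/γ = 6.69/6.620 = 1.011 years = 3.189×10⁷ s.
N = f × τ = 9.19×10⁹ × 3.189×10⁷ = 2.931×10¹⁷.

N = 2.93×10¹⁷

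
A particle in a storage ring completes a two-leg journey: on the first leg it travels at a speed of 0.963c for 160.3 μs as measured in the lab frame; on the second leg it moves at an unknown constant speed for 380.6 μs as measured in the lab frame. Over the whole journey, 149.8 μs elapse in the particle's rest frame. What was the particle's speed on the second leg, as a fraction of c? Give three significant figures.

β = 0.960

Leg 1: γ = 1/√(1 − 0.963²) = 1/√0.07263 = 3.711; τ_1 = 160.3/3.711 = 43.20 μs.
Leg 2: speed unknown; τ_2 = 380.6/γ_2.
Total proper time: 43.20 + τ_2 = 149.8, so τ_2 = 149.8 − 43.20 = 106.6 μs.
γ_2 = 380.6/106.6 = 3.570; β = √(1 − 1/γ²) = √0.9216.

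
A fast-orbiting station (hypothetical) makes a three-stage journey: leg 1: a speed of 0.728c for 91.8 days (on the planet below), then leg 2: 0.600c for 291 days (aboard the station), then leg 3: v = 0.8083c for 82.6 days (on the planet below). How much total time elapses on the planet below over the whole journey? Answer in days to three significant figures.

Leg 1: 91.8 days is already measured on the planet below.
Leg 2: γ = 1/√(1 − 0.600²) = 5/4 = 1.250; Δt_2 = 1.250 × 291 = 363.8 days.
Leg 3: 82.6 days is already measured on the planet below.
Total: 91.80 + 363.8 + 82.60 days.

Δt = 538 days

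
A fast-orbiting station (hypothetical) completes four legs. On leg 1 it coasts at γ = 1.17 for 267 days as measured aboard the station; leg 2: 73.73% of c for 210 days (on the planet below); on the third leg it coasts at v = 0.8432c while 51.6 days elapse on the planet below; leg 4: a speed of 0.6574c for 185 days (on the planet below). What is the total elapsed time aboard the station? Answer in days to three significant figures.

Leg 1: 267 days is already measured aboard the station.
Leg 2: β = 0.7373; γ = 1/√(1 − 0.7373²) = 1/√0.4564 = 1.480; τ_2 = 210/1.480 = 141.9 days.
Leg 3: γ = 1/√(1 − 0.8432²) = 1/√0.2890 = 1.860; τ_3 = 51.6/1.860 = 27.74 days.
Leg 4: γ = 1/√(1 − 0.6574²) = 1/√0.5678 = 1.327; τ_4 = 185/1.327 = 139.4 days.
Total: 267.0 + 141.9 + 27.74 + 139.4 days.

τ = 576 days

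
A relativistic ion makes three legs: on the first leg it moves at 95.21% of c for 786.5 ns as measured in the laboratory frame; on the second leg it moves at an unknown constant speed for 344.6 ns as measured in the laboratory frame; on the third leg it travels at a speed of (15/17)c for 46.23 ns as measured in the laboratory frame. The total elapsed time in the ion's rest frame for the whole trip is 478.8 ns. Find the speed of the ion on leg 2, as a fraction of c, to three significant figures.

Leg 1: β = 0.9521; γ = 1/√(1 − 0.9521²) = 1/√0.09351 = 3.270; τ_1 = 786.5/3.270 = 240.5 ns.
Leg 2: speed unknown; τ_2 = 344.6/γ_2.
Leg 3: γ = 1/√(1 − (15/17)²) = 17/8 = 2.125; τ_3 = 46.23/2.125 = 21.76 ns.
Total proper time: 240.5 + τ_2 + 21.76 = 478.8, so τ_2 = 478.8 − 262.3 = 216.5 ns.
γ_2 = 344.6/216.5 = 1.591; β = √(1 − 1/γ²) = √0.6051.

β = 0.778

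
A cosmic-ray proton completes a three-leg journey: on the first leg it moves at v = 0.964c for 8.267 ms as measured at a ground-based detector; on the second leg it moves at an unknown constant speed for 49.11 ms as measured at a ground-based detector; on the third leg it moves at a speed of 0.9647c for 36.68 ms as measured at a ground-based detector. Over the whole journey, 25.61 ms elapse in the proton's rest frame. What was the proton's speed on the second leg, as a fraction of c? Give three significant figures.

Leg 1: γ = 1/√(1 − 0.964²) = 1/√0.07070 = 3.761; τ_1 = 8.267/3.761 = 2.198 ms.
Leg 2: speed unknown; τ_2 = 49.11/γ_2.
Leg 3: γ = 1/√(1 − 0.9647²) = 1/√0.06935 = 3.797; τ_3 = 36.68/3.797 = 9.660 ms.
Total proper time: 2.198 + τ_2 + 9.660 = 25.61, so τ_2 = 25.61 − 11.86 = 13.75 ms.
γ_2 = 49.11/13.75 = 3.571; β = √(1 − 1/γ²) = √0.9216.

β = 0.960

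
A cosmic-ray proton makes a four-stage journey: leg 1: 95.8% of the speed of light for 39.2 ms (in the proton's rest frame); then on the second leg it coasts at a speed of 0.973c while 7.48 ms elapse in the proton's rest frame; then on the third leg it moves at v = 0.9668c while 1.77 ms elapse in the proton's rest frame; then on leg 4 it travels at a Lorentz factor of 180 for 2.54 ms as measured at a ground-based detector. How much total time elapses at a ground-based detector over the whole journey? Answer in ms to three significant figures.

Δt = 179 ms

Leg 1: β = 0.958; γ = 1/√(1 − 0.958²) = 1/√0.08224 = 3.487; Δt_1 = 3.487 × 39.2 = 136.7 ms.
Leg 2: γ = 1/√(1 − 0.973²) = 1/√0.05327 = 4.333; Δt_2 = 4.333 × 7.48 = 32.41 ms.
Leg 3: γ = 1/√(1 − 0.9668²) = 1/√0.06530 = 3.913; Δt_3 = 3.913 × 1.77 = 6.927 ms.
Leg 4: 2.54 ms is already measured at a ground-based detector.
Total: 136.7 + 32.41 + 6.927 + 2.540 ms.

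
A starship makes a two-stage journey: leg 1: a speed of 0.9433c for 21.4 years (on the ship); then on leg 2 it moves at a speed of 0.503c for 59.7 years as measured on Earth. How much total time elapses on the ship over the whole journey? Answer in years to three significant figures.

Leg 1: 21.4 years is already measured on the ship.
Leg 2: γ = 1/√(1 − 0.503²) = 1/√0.7470 = 1.157; τ_2 = 59.7/1.157 = 51.60 years.
Total: 21.40 + 51.60 years.

τ = 73.0 years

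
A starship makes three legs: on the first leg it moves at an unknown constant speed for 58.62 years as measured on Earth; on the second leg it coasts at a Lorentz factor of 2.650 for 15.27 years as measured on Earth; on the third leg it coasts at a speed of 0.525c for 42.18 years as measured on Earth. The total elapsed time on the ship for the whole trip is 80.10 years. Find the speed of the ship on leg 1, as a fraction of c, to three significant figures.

β = 0.755

Leg 1: speed unknown; τ_1 = 58.62/γ_1.
Leg 2: γ = 2.650; τ_2 = 15.27/2.650 = 5.762 years.
Leg 3: γ = 1/√(1 − 0.525²) = 1/√0.7244 = 1.175; τ_3 = 42.18/1.175 = 35.90 years.
Total proper time: τ_1 + 5.762 + 35.90 = 80.10, so τ_1 = 80.10 − 41.66 = 38.44 years.
γ_1 = 58.62/38.44 = 1.525; β = √(1 − 1/γ²) = √0.5700.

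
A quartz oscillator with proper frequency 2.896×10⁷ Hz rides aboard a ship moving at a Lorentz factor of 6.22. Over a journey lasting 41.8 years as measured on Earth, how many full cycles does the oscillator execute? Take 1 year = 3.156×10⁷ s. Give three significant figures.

γ = 6.22
The oscillator's own cycle count is N = f × τ where τ is the proper time on the ship. τ = Δt/γ = 41.8/6.220 = 6.720 years = 2.121×10⁸ s.
N = 2.896×10⁷ × 2.121×10⁸ = 6.142×10¹⁵.

N = 6.14×10¹⁵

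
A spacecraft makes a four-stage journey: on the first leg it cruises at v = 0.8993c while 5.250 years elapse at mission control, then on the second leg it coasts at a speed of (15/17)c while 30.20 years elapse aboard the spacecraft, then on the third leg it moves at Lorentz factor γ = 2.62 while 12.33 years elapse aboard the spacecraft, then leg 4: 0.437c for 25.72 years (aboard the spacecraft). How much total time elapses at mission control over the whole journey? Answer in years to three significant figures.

Leg 1: 5.250 years is already measured at mission control.
Leg 2: γ = 1/√(1 − (15/17)²) = 17/8 = 2.125; Δt_2 = 2.125 × 30.20 = 64.17 years.
Leg 3: γ = 2.62; Δt_3 = 2.620 × 12.33 = 32.30 years.
Leg 4: γ = 1/√(1 − 0.437²) = 1/√0.8090 = 1.112; Δt_4 = 1.112 × 25.72 = 28.59 years.
Total: 5.250 + 64.17 + 32.30 + 28.59 years.

Δt = 130 years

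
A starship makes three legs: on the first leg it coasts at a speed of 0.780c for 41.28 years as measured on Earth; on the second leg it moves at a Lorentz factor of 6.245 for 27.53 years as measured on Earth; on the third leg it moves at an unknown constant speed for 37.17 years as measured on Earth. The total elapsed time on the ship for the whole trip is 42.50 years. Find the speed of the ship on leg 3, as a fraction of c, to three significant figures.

β = 0.944

Leg 1: γ = 1/√(1 − 0.780²) = 1/√0.3916 = 1.598; τ_1 = 41.28/1.598 = 25.83 years.
Leg 2: γ = 6.245; τ_2 = 27.53/6.245 = 4.408 years.
Leg 3: speed unknown; τ_3 = 37.17/γ_3.
Total proper time: 25.83 + 4.408 + τ_3 = 42.50, so τ_3 = 42.50 − 30.24 = 12.26 years.
γ_3 = 37.17/12.26 = 3.032; β = √(1 − 1/γ²) = √0.8912.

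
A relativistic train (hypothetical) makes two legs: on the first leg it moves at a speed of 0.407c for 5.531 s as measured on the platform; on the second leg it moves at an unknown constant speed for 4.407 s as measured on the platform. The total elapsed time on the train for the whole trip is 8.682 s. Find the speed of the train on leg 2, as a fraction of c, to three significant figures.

Leg 1: γ = 1/√(1 − 0.407²) = 1/√0.8344 = 1.095; τ_1 = 5.531/1.095 = 5.052 s.
Leg 2: speed unknown; τ_2 = 4.407/γ_2.
Total proper time: 5.052 + τ_2 = 8.682, so τ_2 = 8.682 − 5.052 = 3.630 s.
γ_2 = 4.407/3.630 = 1.214; β = √(1 − 1/γ²) = √0.3216.

β = 0.567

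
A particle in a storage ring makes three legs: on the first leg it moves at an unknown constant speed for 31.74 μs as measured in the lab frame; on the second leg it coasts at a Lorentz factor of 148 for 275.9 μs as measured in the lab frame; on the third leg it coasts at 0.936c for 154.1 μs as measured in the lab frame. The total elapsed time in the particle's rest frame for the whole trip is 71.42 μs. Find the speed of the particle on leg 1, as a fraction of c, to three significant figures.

Leg 1: speed unknown; τ_1 = 31.74/γ_1.
Leg 2: γ = 148; τ_2 = 275.9/148.0 = 1.864 μs.
Leg 3: γ = 1/√(1 − 0.936²) = 1/√0.1239 = 2.841; τ_3 = 154.1/2.841 = 54.24 μs.
Total proper time: τ_1 + 1.864 + 54.24 = 71.42, so τ_1 = 71.42 − 56.11 = 15.31 μs.
γ_1 = 31.74/15.31 = 2.073; β = √(1 − 1/γ²) = √0.7673.

β = 0.876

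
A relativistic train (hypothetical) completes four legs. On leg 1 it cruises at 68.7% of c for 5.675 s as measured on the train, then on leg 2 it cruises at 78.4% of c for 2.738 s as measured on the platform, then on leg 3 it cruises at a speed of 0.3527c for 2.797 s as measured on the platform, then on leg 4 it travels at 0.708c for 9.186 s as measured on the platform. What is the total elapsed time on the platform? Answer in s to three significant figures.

Δt = 22.5 s

Leg 1: β = 0.687; γ = 1/√(1 − 0.687²) = 1/√0.5280 = 1.376; Δt_1 = 1.376 × 5.675 = 7.810 s.
Leg 2: 2.738 s is already measured on the platform.
Leg 3: 2.797 s is already measured on the platform.
Leg 4: 9.186 s is already measured on the platform.
Total: 7.810 + 2.738 + 2.797 + 9.186 s.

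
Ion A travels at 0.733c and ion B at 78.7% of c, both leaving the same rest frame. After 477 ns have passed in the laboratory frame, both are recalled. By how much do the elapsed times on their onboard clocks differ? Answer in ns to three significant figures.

|τ_A − τ_B| = 30.2 ns

A: γ = 1/√(1 − 0.733²) = 1/√0.4627 = 1.470; τ_A = 477/1.470 = 324.5 ns.
B: β = 0.787; γ = 1/√(1 − 0.787²) = 1/√0.3806 = 1.621; τ_B = 477/1.621 = 294.3 ns.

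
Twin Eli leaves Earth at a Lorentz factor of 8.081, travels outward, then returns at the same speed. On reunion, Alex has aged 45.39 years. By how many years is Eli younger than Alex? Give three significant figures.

γ = 8.081
Eli's elapsed proper time: τ = 45.39/8.081 = 5.617 years.
Age gap = Δt − τ = 45.39 − 5.617 years.

Δt − τ = 39.8 years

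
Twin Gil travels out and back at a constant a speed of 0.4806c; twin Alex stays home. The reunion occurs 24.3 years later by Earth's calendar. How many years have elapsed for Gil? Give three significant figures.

γ = 1/√(1 − 0.4806²) = 1/√0.7690 = 1.140
Gil's clock measures proper time along the trip: τ = Δt/γ = 24.3/1.140 years.

τ = 21.3 years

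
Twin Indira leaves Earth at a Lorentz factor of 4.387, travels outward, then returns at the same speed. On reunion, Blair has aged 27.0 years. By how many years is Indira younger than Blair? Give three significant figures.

Δt − τ = 20.8 years

γ = 4.387
Indira's elapsed proper time: τ = 27.0/4.387 = 6.155 years.
Age gap = Δt − τ = 27.0 − 6.155 years.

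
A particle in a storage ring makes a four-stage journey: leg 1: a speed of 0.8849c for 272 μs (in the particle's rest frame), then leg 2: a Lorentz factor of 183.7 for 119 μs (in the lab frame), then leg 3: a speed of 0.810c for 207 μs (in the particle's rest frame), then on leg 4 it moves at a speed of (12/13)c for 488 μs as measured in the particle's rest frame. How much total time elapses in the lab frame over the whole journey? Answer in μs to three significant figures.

Δt = 2320 μs

Leg 1: γ = 1/√(1 − 0.8849²) = 1/√0.2170 = 2.147; Δt_1 = 2.147 × 272 = 584.0 μs.
Leg 2: 119 μs is already measured in the lab frame.
Leg 3: γ = 1/√(1 − 0.810²) = 1/√0.3439 = 1.705; Δt_3 = 1.705 × 207 = 353.0 μs.
Leg 4: γ = 1/√(1 − (12/13)²) = 13/5 = 2.600; Δt_4 = 2.600 × 488 = 1269 μs.
Total: 584.0 + 119.0 + 353.0 + 1269 μs.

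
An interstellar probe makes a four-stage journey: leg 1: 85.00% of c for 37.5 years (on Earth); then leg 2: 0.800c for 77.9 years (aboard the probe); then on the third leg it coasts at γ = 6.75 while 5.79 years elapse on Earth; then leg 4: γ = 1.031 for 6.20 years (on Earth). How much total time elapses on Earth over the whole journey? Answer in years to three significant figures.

Leg 1: 37.5 years is already measured on Earth.
Leg 2: γ = 1/√(1 − 0.800²) = 5/3 ≈ 1.667; Δt_2 = 1.667 × 77.9 = 129.8 years.
Leg 3: 5.79 years is already measured on Earth.
Leg 4: 6.20 years is already measured on Earth.
Total: 37.50 + 129.8 + 5.790 + 6.200 years.

Δt = 179 years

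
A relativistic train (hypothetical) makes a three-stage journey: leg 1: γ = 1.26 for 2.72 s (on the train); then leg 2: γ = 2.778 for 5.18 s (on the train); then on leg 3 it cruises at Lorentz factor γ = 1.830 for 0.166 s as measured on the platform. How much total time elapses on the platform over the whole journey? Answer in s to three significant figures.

Δt = 18.0 s

Leg 1: γ = 1.26; Δt_1 = 1.260 × 2.72 = 3.427 s.
Leg 2: γ = 2.778; Δt_2 = 2.778 × 5.18 = 14.39 s.
Leg 3: 0.166 s is already measured on the platform.
Total: 3.427 + 14.39 + 0.1660 s.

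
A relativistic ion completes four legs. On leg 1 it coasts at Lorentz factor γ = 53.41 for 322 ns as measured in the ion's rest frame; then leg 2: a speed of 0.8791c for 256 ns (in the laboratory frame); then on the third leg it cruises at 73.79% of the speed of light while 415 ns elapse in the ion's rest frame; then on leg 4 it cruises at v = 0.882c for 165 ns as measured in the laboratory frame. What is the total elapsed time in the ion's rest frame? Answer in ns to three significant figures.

Leg 1: 322 ns is already measured in the ion's rest frame.
Leg 2: γ = 1/√(1 − 0.8791²) = 1/√0.2272 = 2.098; τ_2 = 256/2.098 = 122.0 ns.
Leg 3: 415 ns is already measured in the ion's rest frame.
Leg 4: γ = 1/√(1 − 0.882²) = 1/√0.2221 = 2.122; τ_4 = 165/2.122 = 77.76 ns.
Total: 322.0 + 122.0 + 415.0 + 77.76 ns.

τ = 937 ns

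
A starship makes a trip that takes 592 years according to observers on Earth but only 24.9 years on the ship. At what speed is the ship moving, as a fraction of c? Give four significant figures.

v = 0.9991c

The proper time is measured on the ship (both events occur at the ship's location); Δt is measured on Earth. γ = Δt/τ = 592/24.9 = 23.78.
β = √(1 − 1/γ²) = √(1 − 0.001769) = √0.9982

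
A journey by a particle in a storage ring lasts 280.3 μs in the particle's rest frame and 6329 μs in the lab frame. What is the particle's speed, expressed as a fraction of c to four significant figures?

The proper time is measured in the particle's rest frame (both events occur at the particle's location); Δt is measured in the lab frame. γ = Δt/τ = 6329/280.3 = 22.58.
β = √(1 − 1/γ²) = √(1 − 0.001961) = √0.9980

β = 0.9990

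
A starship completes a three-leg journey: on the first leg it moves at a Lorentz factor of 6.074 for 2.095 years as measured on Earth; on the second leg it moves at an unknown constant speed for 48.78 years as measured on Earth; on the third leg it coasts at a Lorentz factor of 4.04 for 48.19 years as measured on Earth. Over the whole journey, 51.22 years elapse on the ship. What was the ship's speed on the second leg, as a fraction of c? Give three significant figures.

Leg 1: γ = 6.074; τ_1 = 2.095/6.074 = 0.3449 years.
Leg 2: speed unknown; τ_2 = 48.78/γ_2.
Leg 3: γ = 4.04; τ_3 = 48.19/4.040 = 11.93 years.
Total proper time: 0.3449 + τ_2 + 11.93 = 51.22, so τ_2 = 51.22 − 12.27 = 38.95 years.
γ_2 = 48.78/38.95 = 1.252; β = √(1 − 1/γ²) = √0.3625.

β = 0.602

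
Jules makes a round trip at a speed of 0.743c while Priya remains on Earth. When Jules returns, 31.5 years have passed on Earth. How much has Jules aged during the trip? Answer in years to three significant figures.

τ = 21.1 years

γ = 1/√(1 − 0.743²) = 1/√0.4480 = 1.494
Jules's clock measures proper time along the trip: τ = Δt/γ = 31.5/1.494 years.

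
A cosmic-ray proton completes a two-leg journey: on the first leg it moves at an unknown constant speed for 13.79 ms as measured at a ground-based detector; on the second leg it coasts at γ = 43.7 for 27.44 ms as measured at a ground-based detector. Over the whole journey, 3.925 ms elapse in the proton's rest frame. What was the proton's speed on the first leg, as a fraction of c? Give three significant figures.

β = 0.971

Leg 1: speed unknown; τ_1 = 13.79/γ_1.
Leg 2: γ = 43.7; τ_2 = 27.44/43.70 = 0.6279 ms.
Total proper time: τ_1 + 0.6279 = 3.925, so τ_1 = 3.925 − 0.6279 = 3.297 ms.
γ_1 = 13.79/3.297 = 4.182; β = √(1 − 1/γ²) = √0.9428.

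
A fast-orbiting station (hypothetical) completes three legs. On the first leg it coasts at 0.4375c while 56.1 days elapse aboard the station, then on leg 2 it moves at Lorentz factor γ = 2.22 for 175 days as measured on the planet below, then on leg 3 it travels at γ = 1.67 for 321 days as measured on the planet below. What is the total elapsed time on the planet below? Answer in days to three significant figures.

Leg 1: γ = 1/√(1 − 0.4375²) = 1/√0.8086 = 1.112; Δt_1 = 1.112 × 56.1 = 62.39 days.
Leg 2: 175 days is already measured on the planet below.
Leg 3: 321 days is already measured on the planet below.
Total: 62.39 + 175.0 + 321.0 days.

Δt = 558 days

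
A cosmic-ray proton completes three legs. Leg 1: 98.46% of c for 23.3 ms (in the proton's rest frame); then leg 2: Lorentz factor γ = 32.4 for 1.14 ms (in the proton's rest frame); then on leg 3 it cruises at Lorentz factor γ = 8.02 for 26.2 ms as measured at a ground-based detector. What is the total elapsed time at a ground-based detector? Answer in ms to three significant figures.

Δt = 196 ms

Leg 1: β = 0.9846; γ = 1/√(1 − 0.9846²) = 1/√0.03056 = 5.720; Δt_1 = 5.720 × 23.3 = 133.3 ms.
Leg 2: γ = 32.4; Δt_2 = 32.40 × 1.14 = 36.94 ms.
Leg 3: 26.2 ms is already measured at a ground-based detector.
Total: 133.3 + 36.94 + 26.20 ms.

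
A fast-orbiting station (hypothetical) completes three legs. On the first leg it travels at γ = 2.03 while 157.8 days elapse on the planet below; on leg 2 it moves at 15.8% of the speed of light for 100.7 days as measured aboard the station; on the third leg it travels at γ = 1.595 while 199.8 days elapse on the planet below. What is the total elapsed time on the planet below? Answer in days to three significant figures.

Δt = 460 days

Leg 1: 157.8 days is already measured on the planet below.
Leg 2: β = 0.158; γ = 1/√(1 − 0.158²) = 1/√0.9750 = 1.013; Δt_2 = 1.013 × 100.7 = 102.0 days.
Leg 3: 199.8 days is already measured on the planet below.
Total: 157.8 + 102.0 + 199.8 days.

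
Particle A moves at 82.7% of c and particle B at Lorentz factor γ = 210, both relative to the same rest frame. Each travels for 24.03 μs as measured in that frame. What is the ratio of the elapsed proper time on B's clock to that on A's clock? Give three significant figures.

A: β = 0.827; γ = 1/√(1 − 0.827²) = 1/√0.3161 = 1.779. B: γ = 210.
τ_A/τ_B = γ_B/γ_A = 210.0/1.779 = 118.1, so τ_B/τ_A = 0.008470.

τ_B/τ_A = 0.00847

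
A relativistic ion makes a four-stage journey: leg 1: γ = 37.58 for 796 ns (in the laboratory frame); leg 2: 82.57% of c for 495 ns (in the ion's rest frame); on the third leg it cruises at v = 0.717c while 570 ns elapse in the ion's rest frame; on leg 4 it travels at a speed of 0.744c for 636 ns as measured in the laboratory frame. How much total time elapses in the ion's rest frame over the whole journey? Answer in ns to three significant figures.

Leg 1: γ = 37.58; τ_1 = 796/37.58 = 21.18 ns.
Leg 2: 495 ns is already measured in the ion's rest frame.
Leg 3: 570 ns is already measured in the ion's rest frame.
Leg 4: γ = 1/√(1 − 0.744²) = 1/√0.4465 = 1.497; τ_4 = 636/1.497 = 425.0 ns.
Total: 21.18 + 495.0 + 570.0 + 425.0 ns.

τ = 1510 ns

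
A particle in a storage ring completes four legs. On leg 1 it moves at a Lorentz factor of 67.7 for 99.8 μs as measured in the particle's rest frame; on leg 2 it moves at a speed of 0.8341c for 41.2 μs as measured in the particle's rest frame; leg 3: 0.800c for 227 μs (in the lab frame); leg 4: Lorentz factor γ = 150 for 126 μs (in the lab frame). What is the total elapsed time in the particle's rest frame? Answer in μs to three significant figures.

Leg 1: 99.8 μs is already measured in the particle's rest frame.
Leg 2: 41.2 μs is already measured in the particle's rest frame.
Leg 3: γ = 1/√(1 − 0.800²) = 5/3 ≈ 1.667; τ_3 = 227/1.667 = 136.2 μs.
Leg 4: γ = 150; τ_4 = 126/150.0 = 0.8400 μs.
Total: 99.80 + 41.20 + 136.2 + 0.8400 μs.

τ = 278 μs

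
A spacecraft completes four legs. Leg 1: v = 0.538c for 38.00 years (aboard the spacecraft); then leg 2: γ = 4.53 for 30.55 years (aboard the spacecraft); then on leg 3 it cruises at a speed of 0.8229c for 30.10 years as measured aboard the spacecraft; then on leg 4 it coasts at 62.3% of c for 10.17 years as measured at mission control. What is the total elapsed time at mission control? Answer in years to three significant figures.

Δt = 247 years

Leg 1: γ = 1/√(1 − 0.538²) = 1/√0.7106 = 1.186; Δt_1 = 1.186 × 38.00 = 45.08 years.
Leg 2: γ = 4.53; Δt_2 = 4.530 × 30.55 = 138.4 years.
Leg 3: γ = 1/√(1 − 0.8229²) = 1/√0.3228 = 1.760; Δt_3 = 1.760 × 30.10 = 52.98 years.
Leg 4: 10.17 years is already measured at mission control.
Total: 45.08 + 138.4 + 52.98 + 10.17 years.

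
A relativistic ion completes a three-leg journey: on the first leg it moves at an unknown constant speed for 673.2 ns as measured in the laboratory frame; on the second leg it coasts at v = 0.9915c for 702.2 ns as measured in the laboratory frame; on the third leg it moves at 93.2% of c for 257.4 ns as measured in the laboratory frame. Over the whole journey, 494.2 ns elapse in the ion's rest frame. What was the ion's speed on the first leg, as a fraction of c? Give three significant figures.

β = 0.888

Leg 1: speed unknown; τ_1 = 673.2/γ_1.
Leg 2: γ = 1/√(1 − 0.9915²) = 1/√0.01693 = 7.686; τ_2 = 702.2/7.686 = 91.36 ns.
Leg 3: β = 0.932; γ = 1/√(1 − 0.932²) = 1/√0.1314 = 2.759; τ_3 = 257.4/2.759 = 93.30 ns.
Total proper time: τ_1 + 91.36 + 93.30 = 494.2, so τ_1 = 494.2 − 184.7 = 309.5 ns.
γ_1 = 673.2/309.5 = 2.175; β = √(1 − 1/γ²) = √0.7886.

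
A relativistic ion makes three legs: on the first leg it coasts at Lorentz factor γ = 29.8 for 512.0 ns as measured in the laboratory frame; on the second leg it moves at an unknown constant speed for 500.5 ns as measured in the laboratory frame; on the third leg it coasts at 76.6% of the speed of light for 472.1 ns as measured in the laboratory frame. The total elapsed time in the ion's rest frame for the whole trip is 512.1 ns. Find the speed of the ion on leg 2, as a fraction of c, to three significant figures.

Leg 1: γ = 29.8; τ_1 = 512.0/29.80 = 17.18 ns.
Leg 2: speed unknown; τ_2 = 500.5/γ_2.
Leg 3: β = 0.766; γ = 1/√(1 − 0.766²) = 1/√0.4132 = 1.556; τ_3 = 472.1/1.556 = 303.5 ns.
Total proper time: 17.18 + τ_2 + 303.5 = 512.1, so τ_2 = 512.1 − 320.7 = 191.4 ns.
γ_2 = 500.5/191.4 = 2.614; β = √(1 − 1/γ²) = √0.8537.

β = 0.924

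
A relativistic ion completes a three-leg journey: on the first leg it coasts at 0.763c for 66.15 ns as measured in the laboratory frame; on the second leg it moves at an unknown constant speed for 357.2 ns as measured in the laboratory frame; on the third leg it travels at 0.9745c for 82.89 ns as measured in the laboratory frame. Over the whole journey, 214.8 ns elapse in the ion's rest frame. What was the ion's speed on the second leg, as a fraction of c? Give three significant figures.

Leg 1: γ = 1/√(1 − 0.763²) = 1/√0.4178 = 1.547; τ_1 = 66.15/1.547 = 42.76 ns.
Leg 2: speed unknown; τ_2 = 357.2/γ_2.
Leg 3: γ = 1/√(1 − 0.9745²) = 1/√0.05035 = 4.457; τ_3 = 82.89/4.457 = 18.60 ns.
Total proper time: 42.76 + τ_2 + 18.60 = 214.8, so τ_2 = 214.8 − 61.36 = 153.4 ns.
γ_2 = 357.2/153.4 = 2.328; β = √(1 − 1/γ²) = √0.8155.

β = 0.903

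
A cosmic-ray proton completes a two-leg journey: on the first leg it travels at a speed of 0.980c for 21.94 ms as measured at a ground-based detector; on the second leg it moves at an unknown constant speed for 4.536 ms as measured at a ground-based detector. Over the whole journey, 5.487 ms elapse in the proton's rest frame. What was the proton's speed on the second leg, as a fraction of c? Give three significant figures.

Leg 1: γ = 1/√(1 − 0.980²) = 1/√0.03960 = 5.025; τ_1 = 21.94/5.025 = 4.366 ms.
Leg 2: speed unknown; τ_2 = 4.536/γ_2.
Total proper time: 4.366 + τ_2 = 5.487, so τ_2 = 5.487 − 4.366 = 1.121 ms.
γ_2 = 4.536/1.121 = 4.046; β = √(1 − 1/γ²) = √0.9389.

β = 0.969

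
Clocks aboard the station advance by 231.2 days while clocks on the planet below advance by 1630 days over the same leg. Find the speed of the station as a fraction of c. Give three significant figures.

v = 0.990c

The proper time is measured aboard the station (both events occur at the station's location); Δt is measured on the planet below. γ = Δt/τ = 1630/231.2 = 7.050.
β = √(1 − 1/γ²) = √(1 − 0.02012) = √0.9799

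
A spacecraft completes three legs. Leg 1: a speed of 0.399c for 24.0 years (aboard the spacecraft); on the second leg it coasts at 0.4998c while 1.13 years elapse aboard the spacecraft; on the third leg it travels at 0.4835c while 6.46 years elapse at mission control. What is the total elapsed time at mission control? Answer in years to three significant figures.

Leg 1: γ = 1/√(1 − 0.399²) = 1/√0.8408 = 1.091; Δt_1 = 1.091 × 24.0 = 26.17 years.
Leg 2: γ = 1/√(1 − 0.4998²) = 1/√0.7502 = 1.155; Δt_2 = 1.155 × 1.13 = 1.305 years.
Leg 3: 6.46 years is already measured at mission control.
Total: 26.17 + 1.305 + 6.460 years.

Δt = 33.9 years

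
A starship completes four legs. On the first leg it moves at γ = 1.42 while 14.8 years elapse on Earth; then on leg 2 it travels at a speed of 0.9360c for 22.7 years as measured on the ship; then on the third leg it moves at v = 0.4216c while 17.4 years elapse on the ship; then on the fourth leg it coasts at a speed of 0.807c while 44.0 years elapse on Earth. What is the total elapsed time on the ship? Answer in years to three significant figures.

τ = 76.5 years

Leg 1: γ = 1.42; τ_1 = 14.8/1.420 = 10.42 years.
Leg 2: 22.7 years is already measured on the ship.
Leg 3: 17.4 years is already measured on the ship.
Leg 4: γ = 1/√(1 − 0.807²) = 1/√0.3488 = 1.693; τ_4 = 44.0/1.693 = 25.98 years.
Total: 10.42 + 22.70 + 17.40 + 25.98 years.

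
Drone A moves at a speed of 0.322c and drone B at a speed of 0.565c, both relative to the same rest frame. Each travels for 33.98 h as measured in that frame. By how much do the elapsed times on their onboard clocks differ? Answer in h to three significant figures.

A: γ = 1/√(1 − 0.322²) = 1/√0.8963 = 1.056; τ_A = 33.98/1.056 = 32.17 h.
B: γ = 1/√(1 − 0.565²) = 1/√0.6808 = 1.212; τ_B = 33.98/1.212 = 28.04 h.

|τ_A − τ_B| = 4.13 h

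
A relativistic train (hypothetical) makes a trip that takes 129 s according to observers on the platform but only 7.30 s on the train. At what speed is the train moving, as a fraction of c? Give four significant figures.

The proper time is measured on the train (both events occur at the train's location); Δt is measured on the platform. γ = Δt/τ = 129/7.30 = 17.67.
β = √(1 − 1/γ²) = √(1 − 0.003202) = √0.9968

v = 0.9984c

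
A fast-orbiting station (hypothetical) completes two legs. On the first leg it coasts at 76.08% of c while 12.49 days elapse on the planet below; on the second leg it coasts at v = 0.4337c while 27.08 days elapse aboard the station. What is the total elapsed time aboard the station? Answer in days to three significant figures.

τ = 35.2 days

Leg 1: β = 0.7608; γ = 1/√(1 − 0.7608²) = 1/√0.4212 = 1.541; τ_1 = 12.49/1.541 = 8.106 days.
Leg 2: 27.08 days is already measured aboard the station.
Total: 8.106 + 27.08 days.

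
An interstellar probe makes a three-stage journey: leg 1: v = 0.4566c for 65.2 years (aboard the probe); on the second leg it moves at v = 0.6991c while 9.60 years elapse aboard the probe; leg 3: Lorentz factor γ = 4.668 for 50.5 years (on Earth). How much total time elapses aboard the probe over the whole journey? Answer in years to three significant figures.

Leg 1: 65.2 years is already measured aboard the probe.
Leg 2: 9.60 years is already measured aboard the probe.
Leg 3: γ = 4.668; τ_3 = 50.5/4.668 = 10.82 years.
Total: 65.20 + 9.600 + 10.82 years.

τ = 85.6 years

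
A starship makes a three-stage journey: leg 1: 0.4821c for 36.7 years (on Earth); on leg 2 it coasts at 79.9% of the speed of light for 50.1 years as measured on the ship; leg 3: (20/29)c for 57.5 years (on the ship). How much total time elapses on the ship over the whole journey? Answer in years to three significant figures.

τ = 140 years

Leg 1: γ = 1/√(1 − 0.4821²) = 1/√0.7676 = 1.141; τ_1 = 36.7/1.141 = 32.15 years.
Leg 2: 50.1 years is already measured on the ship.
Leg 3: 57.5 years is already measured on the ship.
Total: 32.15 + 50.10 + 57.50 years.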